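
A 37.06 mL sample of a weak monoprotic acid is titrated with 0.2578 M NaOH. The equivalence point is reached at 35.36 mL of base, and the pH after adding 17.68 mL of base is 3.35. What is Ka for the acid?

4.5 x 10^-4

17.68 mL is half of the equivalence volume, so this is the half-equivalence point where [HA] = [A^-].
At half-equivalence pH = pKa, so pKa = 3.35.
Ka = 10^(-3.35) = 4.5 x 10^-4.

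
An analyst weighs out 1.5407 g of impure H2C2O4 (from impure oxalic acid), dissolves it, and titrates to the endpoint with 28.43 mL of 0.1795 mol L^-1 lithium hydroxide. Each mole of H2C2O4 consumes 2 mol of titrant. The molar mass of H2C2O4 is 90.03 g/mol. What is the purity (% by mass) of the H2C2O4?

14.9%

n(LiOH) = 0.1795 x 0.02843 = 0.005103 mol.
n(H2C2O4) = 0.005103 / 2 = 0.002552 mol.
mass of H2C2O4 = 0.002552 x 90.03 = 0.2297 g.
% purity = 0.2297 / 1.5407 x 100 = 14.9%.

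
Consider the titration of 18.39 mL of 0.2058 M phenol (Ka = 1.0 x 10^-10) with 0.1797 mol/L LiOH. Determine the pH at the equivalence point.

n(C6H5OH) = 0.2058 x 0.01839 = 0.003785 mol; V(LiOH) at equivalence = 0.003785/0.1797 = 0.02106 L.
At equivalence all the acid is converted to C6H5O-; total volume = 0.01839 + 0.02106 = 0.03945 L, so [C6H5O-] = 0.003785/0.03945 = 0.09593 M.
Kb = Kw/Ka = 1.0e-14 / 1.0 x 10^-10 = 0.000100.
[OH^-] = sqrt(Kb x [C6H5O-]) = sqrt(0.000100 x 0.09593) = 0.00310 M.
pOH = 2.51, so pH = 14.00 - 2.51 = 11.49.

11.49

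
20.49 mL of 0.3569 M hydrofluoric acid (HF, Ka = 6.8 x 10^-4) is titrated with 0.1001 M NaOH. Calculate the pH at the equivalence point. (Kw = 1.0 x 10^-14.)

n(HF) = 0.3569 x 0.02049 = 0.007313 mol; V(NaOH) at equivalence = 0.007313/0.1001 = 0.07306 L.
At equivalence all the acid is converted to F-; total volume = 0.02049 + 0.07306 = 0.09355 L, so [F-] = 0.007313/0.09355 = 0.07817 M.
Kb = Kw/Ka = 1.0e-14 / 6.8 x 10^-4 = 1.47e-11.
[OH^-] = sqrt(Kb x [F-]) = sqrt(1.47e-11 x 0.07817) = 1.07e-6 M.
pOH = 5.97, so pH = 14.00 - 5.97 = 8.03.

8.03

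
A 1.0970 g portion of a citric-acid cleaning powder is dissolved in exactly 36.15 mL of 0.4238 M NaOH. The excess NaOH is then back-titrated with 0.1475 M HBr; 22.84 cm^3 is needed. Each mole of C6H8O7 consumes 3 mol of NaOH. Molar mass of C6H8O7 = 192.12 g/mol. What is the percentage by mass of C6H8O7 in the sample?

Total n(NaOH) added = 0.4238 x 0.03615 = 0.01532 mol.
n(HBr) used = 0.1475 x 0.02284 = 0.003369 mol, which equals the excess n(NaOH).
So n(NaOH) consumed by the sample = 0.01532 - 0.003369 = 0.01195 mol.
n(C6H8O7) = 0.01195 / 3 = 0.003984 mol.
mass C6H8O7 = 0.003984 x 192.12 = 0.7654 g, so %C6H8O7 = 0.7654/1.0970 x 100 = 69.8%.

69.8%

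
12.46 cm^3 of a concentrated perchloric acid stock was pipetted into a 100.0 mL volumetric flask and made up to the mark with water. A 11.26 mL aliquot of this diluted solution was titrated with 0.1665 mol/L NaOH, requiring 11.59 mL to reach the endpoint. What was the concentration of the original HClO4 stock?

n(NaOH) = 0.1665 x 0.01159 = 0.001930 mol.
n(HClO4) in the aliquot = 0.001930 mol.
[diluted HClO4] = 0.001930 / 0.01126 = 0.1714 M.
Dilution factor = 100.0/12.46 = 8.026, so [stock] = 0.1714 x 8.026 = 1.38 M.

1.38 M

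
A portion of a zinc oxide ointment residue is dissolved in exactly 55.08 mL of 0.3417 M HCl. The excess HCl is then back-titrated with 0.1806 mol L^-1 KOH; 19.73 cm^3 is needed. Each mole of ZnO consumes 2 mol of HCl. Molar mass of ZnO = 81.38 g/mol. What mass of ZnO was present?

0.621 g

Total n(HCl) added = 0.3417 x 0.05508 = 0.01882 mol.
n(KOH) used = 0.1806 x 0.01973 = 0.003563 mol, which equals the excess n(HCl).
So n(HCl) consumed by the sample = 0.01882 - 0.003563 = 0.01526 mol.
n(ZnO) = 0.01526 / 2 = 0.007629 mol.
mass = 0.007629 mol x 81.38 g/mol = 0.621 g.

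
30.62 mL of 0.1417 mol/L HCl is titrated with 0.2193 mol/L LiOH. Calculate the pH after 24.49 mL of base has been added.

n(acid) = 0.1417 x 0.03062 = 0.004339 mol; n(LiOH) added = 0.2193 x 0.02449 = 0.005371 mol.
Base is in excess by 0.005371 - 0.004339 = 0.001032 mol in a total volume of 0.05511 L.
[OH^-] = 0.001032/0.05511 = 0.01872 M, so pOH = 1.73 and pH = 14.00 - 1.73 = 12.27.

12.27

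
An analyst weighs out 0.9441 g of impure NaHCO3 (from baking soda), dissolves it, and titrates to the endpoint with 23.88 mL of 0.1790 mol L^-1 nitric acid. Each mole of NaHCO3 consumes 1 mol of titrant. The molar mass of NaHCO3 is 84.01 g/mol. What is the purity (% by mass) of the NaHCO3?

n(HNO3) = 0.1790 x 0.02388 = 0.004275 mol.
n(NaHCO3) = 0.004275 / 1 = 0.004275 mol.
mass of NaHCO3 = 0.004275 x 84.01 = 0.3591 g.
% purity = 0.3591 / 0.9441 x 100 = 38.0%.

38.0%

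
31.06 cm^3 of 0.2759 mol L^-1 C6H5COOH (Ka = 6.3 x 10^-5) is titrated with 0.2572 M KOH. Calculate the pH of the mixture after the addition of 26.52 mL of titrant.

Initial n(C6H5COOH) = 0.2759 x 0.03106 = 0.008569 mol.
n(KOH) added = 0.2572 x 0.02652 = 0.006821 mol, converting that many moles of C6H5COOH to C6H5COO-.
Remaining n(C6H5COOH) = 0.001749 mol; n(C6H5COO-) = 0.006821 mol.
By Henderson-Hasselbalch, pH = pKa + log([A^-]/[HA]) = 4.20 + log(0.006821/0.001749) = 4.20 + (+0.59) = 4.79.

4.79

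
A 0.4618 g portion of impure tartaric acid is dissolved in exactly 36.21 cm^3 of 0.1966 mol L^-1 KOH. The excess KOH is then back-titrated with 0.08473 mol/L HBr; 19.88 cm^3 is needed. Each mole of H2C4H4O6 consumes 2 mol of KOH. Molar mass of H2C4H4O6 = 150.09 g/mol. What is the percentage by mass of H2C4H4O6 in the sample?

Total n(KOH) added = 0.1966 x 0.03621 = 0.007119 mol.
n(HBr) used = 0.08473 x 0.01988 = 0.001684 mol, which equals the excess n(KOH).
So n(KOH) consumed by the sample = 0.007119 - 0.001684 = 0.005434 mol.
n(H2C4H4O6) = 0.005434 / 2 = 0.002717 mol.
mass H2C4H4O6 = 0.002717 x 150.09 = 0.4078 g, so %H2C4H4O6 = 0.4078/0.4618 x 100 = 88.3%.

88.3%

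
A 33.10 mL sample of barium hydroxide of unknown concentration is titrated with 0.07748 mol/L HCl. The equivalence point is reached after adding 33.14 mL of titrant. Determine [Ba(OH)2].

0.0388 M

n(HCl) delivered = 0.07748 x 0.03314 = 0.002568 mol.
The reaction is 1 Ba(OH)2 + 2 HCl, so n(Ba(OH)2) = 0.002568 x 1/2 = 0.001284 mol.
[Ba(OH)2] = 0.001284 mol / 0.03310 L = 0.0388 M.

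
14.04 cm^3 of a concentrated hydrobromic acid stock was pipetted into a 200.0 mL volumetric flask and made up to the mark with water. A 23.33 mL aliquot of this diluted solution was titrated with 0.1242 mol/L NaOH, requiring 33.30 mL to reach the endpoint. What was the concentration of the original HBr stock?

2.53 M

n(NaOH) = 0.1242 x 0.03330 = 0.004136 mol.
n(HBr) in the aliquot = 0.004136 mol.
[diluted HBr] = 0.004136 / 0.02333 = 0.1773 M.
Dilution factor = 200.0/14.04 = 14.25, so [stock] = 0.1773 x 14.25 = 2.53 M.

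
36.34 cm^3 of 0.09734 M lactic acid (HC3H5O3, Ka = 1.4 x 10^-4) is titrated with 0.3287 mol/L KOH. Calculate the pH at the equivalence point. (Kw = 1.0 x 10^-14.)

8.36

n(HC3H5O3) = 0.09734 x 0.03634 = 0.003537 mol; V(KOH) at equivalence = 0.003537/0.3287 = 0.01076 L.
At equivalence all the acid is converted to C3H5O3-; total volume = 0.03634 + 0.01076 = 0.04710 L, so [C3H5O3-] = 0.003537/0.04710 = 0.07510 M.
Kb = Kw/Ka = 1.0e-14 / 1.4 x 10^-4 = 7.14e-11.
[OH^-] = sqrt(Kb x [C3H5O3-]) = sqrt(7.14e-11 x 0.07510) = 2.32e-6 M.
pOH = 5.64, so pH = 14.00 - 5.64 = 8.36.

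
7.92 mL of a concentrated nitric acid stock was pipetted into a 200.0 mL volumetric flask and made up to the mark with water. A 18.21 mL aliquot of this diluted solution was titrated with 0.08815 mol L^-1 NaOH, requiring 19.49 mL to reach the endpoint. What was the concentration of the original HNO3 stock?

2.38 M

n(NaOH) = 0.08815 x 0.01949 = 0.001718 mol.
n(HNO3) in the aliquot = 0.001718 mol.
[diluted HNO3] = 0.001718 / 0.01821 = 0.09435 M.
Dilution factor = 200.0/7.920 = 25.25, so [stock] = 0.09435 x 25.25 = 2.38 M.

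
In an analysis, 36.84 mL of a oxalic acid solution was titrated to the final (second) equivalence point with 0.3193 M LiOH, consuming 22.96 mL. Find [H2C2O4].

n(LiOH) = 0.3193 x 0.02296 = 0.007331 mol.
At the final (second) equivalence point, 2 mol OH^- react per mol H2C2O4, so n(H2C2O4) = 0.007331 / 2 = 0.003666 mol.
[H2C2O4] = 0.003666 / 0.03684 L = 0.0995 M.

0.0995 M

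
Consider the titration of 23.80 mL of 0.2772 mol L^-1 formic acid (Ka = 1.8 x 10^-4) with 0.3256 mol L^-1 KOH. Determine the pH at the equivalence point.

8.46

n(HCOOH) = 0.2772 x 0.02380 = 0.006597 mol; V(KOH) at equivalence = 0.006597/0.3256 = 0.02026 L.
At equivalence all the acid is converted to HCOO-; total volume = 0.02380 + 0.02026 = 0.04406 L, so [HCOO-] = 0.006597/0.04406 = 0.1497 M.
Kb = Kw/Ka = 1.0e-14 / 1.8 x 10^-4 = 5.56e-11.
[OH^-] = sqrt(Kb x [HCOO-]) = sqrt(5.56e-11 x 0.1497) = 2.88e-6 M.
pOH = 5.54, so pH = 14.00 - 5.54 = 8.46.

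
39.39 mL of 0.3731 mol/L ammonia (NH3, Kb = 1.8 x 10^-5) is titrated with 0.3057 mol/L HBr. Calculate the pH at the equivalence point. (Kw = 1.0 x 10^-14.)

5.01

n(NH3) = 0.3731 x 0.03939 = 0.01470 mol; V(HBr) at equivalence = 0.01470/0.3057 = 0.04807 L.
At equivalence the base is fully converted to NH4+; total volume = 0.08746 L, so [NH4+] = 0.01470/0.08746 = 0.1680 M.
Ka(NH4+) = Kw/Kb = 1.0e-14 / 1.8 x 10^-5 = 5.56e-10.
[H^+] = sqrt(Ka x [NH4+]) = sqrt(5.56e-10 x 0.1680) = 9.66e-6 M.
pH = -log(9.66e-6) = 5.01.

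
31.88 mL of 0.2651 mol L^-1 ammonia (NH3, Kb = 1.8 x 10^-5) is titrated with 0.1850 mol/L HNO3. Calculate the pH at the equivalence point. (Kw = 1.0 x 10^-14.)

5.11

n(NH3) = 0.2651 x 0.03188 = 0.008451 mol; V(HNO3) at equivalence = 0.008451/0.1850 = 0.04568 L.
At equivalence the base is fully converted to NH4+; total volume = 0.07756 L, so [NH4+] = 0.008451/0.07756 = 0.1090 M.
Ka(NH4+) = Kw/Kb = 1.0e-14 / 1.8 x 10^-5 = 5.56e-10.
[H^+] = sqrt(Ka x [NH4+]) = sqrt(5.56e-10 x 0.1090) = 7.78e-6 M.
pH = -log(7.78e-6) = 5.11.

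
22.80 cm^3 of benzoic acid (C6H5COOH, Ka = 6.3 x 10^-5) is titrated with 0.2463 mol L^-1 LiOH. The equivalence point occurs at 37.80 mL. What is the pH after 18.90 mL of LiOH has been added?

4.20

18.90 mL is exactly half the equivalence volume (37.80/2), i.e. the half-equivalence point.
There, n(HA) = n(A^-), so pH = pKa = -log(6.3 x 10^-5) = 4.20.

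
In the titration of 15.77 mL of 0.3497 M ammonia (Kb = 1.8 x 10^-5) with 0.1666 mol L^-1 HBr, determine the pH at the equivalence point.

5.10

n(NH3) = 0.3497 x 0.01577 = 0.005515 mol; V(HBr) at equivalence = 0.005515/0.1666 = 0.03310 L.
At equivalence the base is fully converted to NH4+; total volume = 0.04887 L, so [NH4+] = 0.005515/0.04887 = 0.1128 M.
Ka(NH4+) = Kw/Kb = 1.0e-14 / 1.8 x 10^-5 = 5.56e-10.
[H^+] = sqrt(Ka x [NH4+]) = sqrt(5.56e-10 x 0.1128) = 7.92e-6 M.
pH = -log(7.92e-6) = 5.10.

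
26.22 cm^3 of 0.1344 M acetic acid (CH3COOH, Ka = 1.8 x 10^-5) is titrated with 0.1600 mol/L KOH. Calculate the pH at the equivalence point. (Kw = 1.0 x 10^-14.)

n(CH3COOH) = 0.1344 x 0.02622 = 0.003524 mol; V(KOH) at equivalence = 0.003524/0.1600 = 0.02202 L.
At equivalence all the acid is converted to CH3COO-; total volume = 0.02622 + 0.02202 = 0.04824 L, so [CH3COO-] = 0.003524/0.04824 = 0.07304 M.
Kb = Kw/Ka = 1.0e-14 / 1.8 x 10^-5 = 5.56e-10.
[OH^-] = sqrt(Kb x [CH3COO-]) = sqrt(5.56e-10 x 0.07304) = 6.37e-6 M.
pOH = 5.20, so pH = 14.00 - 5.20 = 8.80.

8.80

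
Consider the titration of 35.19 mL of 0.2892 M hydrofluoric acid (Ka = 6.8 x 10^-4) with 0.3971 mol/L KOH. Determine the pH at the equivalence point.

8.20

n(HF) = 0.2892 x 0.03519 = 0.01018 mol; V(KOH) at equivalence = 0.01018/0.3971 = 0.02563 L.
At equivalence all the acid is converted to F-; total volume = 0.03519 + 0.02563 = 0.06082 L, so [F-] = 0.01018/0.06082 = 0.1673 M.
Kb = Kw/Ka = 1.0e-14 / 6.8 x 10^-4 = 1.47e-11.
[OH^-] = sqrt(Kb x [F-]) = sqrt(1.47e-11 x 0.1673) = 1.57e-6 M.
pOH = 5.80, so pH = 14.00 - 5.80 = 8.20.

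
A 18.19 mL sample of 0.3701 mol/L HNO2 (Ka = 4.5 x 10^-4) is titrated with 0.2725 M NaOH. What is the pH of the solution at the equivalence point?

n(HNO2) = 0.3701 x 0.01819 = 0.006732 mol; V(NaOH) at equivalence = 0.006732/0.2725 = 0.02471 L.
At equivalence all the acid is converted to NO2-; total volume = 0.01819 + 0.02471 = 0.04290 L, so [NO2-] = 0.006732/0.04290 = 0.1569 M.
Kb = Kw/Ka = 1.0e-14 / 4.5 x 10^-4 = 2.22e-11.
[OH^-] = sqrt(Kb x [NO2-]) = sqrt(2.22e-11 x 0.1569) = 1.87e-6 M.
pOH = 5.73, so pH = 14.00 - 5.73 = 8.27.

8.27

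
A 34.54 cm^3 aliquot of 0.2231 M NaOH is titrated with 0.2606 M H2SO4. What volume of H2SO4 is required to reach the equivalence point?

n(NaOH) = 0.2231 mol/L x 0.03454 L = 0.007706 mol.
The neutralisation is 2 NaOH : 1 H2SO4, so n(H2SO4) = 0.007706 x 1/2 = 0.003853 mol.
V(H2SO4) = 0.003853 / 0.2606 = 0.01478 L = 14.8 mL.

14.8 mL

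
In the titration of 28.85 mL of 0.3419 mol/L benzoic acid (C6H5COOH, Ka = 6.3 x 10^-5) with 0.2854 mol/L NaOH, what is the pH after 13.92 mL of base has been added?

Initial n(C6H5COOH) = 0.3419 x 0.02885 = 0.009864 mol.
n(NaOH) added = 0.2854 x 0.01392 = 0.003973 mol, converting that many moles of C6H5COOH to C6H5COO-.
Remaining n(C6H5COOH) = 0.005891 mol; n(C6H5COO-) = 0.003973 mol.
By Henderson-Hasselbalch, pH = pKa + log([A^-]/[HA]) = 4.20 + log(0.003973/0.005891) = 4.20 + (-0.17) = 4.03.

4.03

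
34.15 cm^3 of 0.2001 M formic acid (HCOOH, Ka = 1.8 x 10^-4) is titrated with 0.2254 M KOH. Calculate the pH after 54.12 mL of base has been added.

12.78

n(acid) = 0.2001 x 0.03415 = 0.006833 mol; n(KOH) added = 0.2254 x 0.05412 = 0.01220 mol.
Base is in excess by 0.01220 - 0.006833 = 0.005365 mol in a total volume of 0.08827 L.
[OH^-] = 0.005365/0.08827 = 0.06078 M, so pOH = 1.22 and pH = 14.00 - 1.22 = 12.78.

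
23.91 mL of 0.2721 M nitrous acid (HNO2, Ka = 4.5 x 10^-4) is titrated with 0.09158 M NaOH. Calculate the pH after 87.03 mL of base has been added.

n(acid) = 0.2721 x 0.02391 = 0.006506 mol; n(NaOH) added = 0.09158 x 0.08703 = 0.007970 mol.
Base is in excess by 0.007970 - 0.006506 = 0.001464 mol in a total volume of 0.1109 L.
[OH^-] = 0.001464/0.1109 = 0.01320 M, so pOH = 1.88 and pH = 14.00 - 1.88 = 12.12.

12.12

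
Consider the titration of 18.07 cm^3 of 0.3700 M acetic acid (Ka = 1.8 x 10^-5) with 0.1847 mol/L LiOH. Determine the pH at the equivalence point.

8.92

n(CH3COOH) = 0.3700 x 0.01807 = 0.006686 mol; V(LiOH) at equivalence = 0.006686/0.1847 = 0.03620 L.
At equivalence all the acid is converted to CH3COO-; total volume = 0.01807 + 0.03620 = 0.05427 L, so [CH3COO-] = 0.006686/0.05427 = 0.1232 M.
Kb = Kw/Ka = 1.0e-14 / 1.8 x 10^-5 = 5.56e-10.
[OH^-] = sqrt(Kb x [CH3COO-]) = sqrt(5.56e-10 x 0.1232) = 8.27e-6 M.
pOH = 5.08, so pH = 14.00 - 5.08 = 8.92.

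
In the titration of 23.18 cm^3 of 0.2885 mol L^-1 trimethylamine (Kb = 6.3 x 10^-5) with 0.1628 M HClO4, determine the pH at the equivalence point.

5.39

n((CH3)3N) = 0.2885 x 0.02318 = 0.006687 mol; V(HClO4) at equivalence = 0.006687/0.1628 = 0.04108 L.
At equivalence the base is fully converted to (CH3)3NH+; total volume = 0.06426 L, so [(CH3)3NH+] = 0.006687/0.06426 = 0.1041 M.
Ka((CH3)3NH+) = Kw/Kb = 1.0e-14 / 6.3 x 10^-5 = 1.59e-10.
[H^+] = sqrt(Ka x [(CH3)3NH+]) = sqrt(1.59e-10 x 0.1041) = 4.06e-6 M.
pH = -log(4.06e-6) = 5.39.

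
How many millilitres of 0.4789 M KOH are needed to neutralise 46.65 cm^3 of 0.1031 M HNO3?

10.0 mL

n(HNO3) = 0.1031 mol/L x 0.04665 L = 0.004810 mol.
At equivalence n(KOH) = n(HNO3) = 0.004810 mol.
V(KOH) = 0.004810 / 0.4789 = 0.01004 L = 10.0 mL.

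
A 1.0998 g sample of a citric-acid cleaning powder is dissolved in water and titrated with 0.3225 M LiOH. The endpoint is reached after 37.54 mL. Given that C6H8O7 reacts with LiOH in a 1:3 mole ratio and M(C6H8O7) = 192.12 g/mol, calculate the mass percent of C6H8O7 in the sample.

70.5%

n(LiOH) = 0.3225 x 0.03754 = 0.01211 mol.
n(C6H8O7) = 0.01211 / 3 = 0.004036 mol.
mass of C6H8O7 = 0.004036 x 192.12 = 0.7753 g.
% purity = 0.7753 / 1.0998 x 100 = 70.5%.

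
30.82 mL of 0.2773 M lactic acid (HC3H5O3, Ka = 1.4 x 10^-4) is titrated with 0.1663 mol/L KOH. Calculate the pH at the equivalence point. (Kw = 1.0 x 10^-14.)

8.44

n(HC3H5O3) = 0.2773 x 0.03082 = 0.008546 mol; V(KOH) at equivalence = 0.008546/0.1663 = 0.05139 L.
At equivalence all the acid is converted to C3H5O3-; total volume = 0.03082 + 0.05139 = 0.08221 L, so [C3H5O3-] = 0.008546/0.08221 = 0.1040 M.
Kb = Kw/Ka = 1.0e-14 / 1.4 x 10^-4 = 7.14e-11.
[OH^-] = sqrt(Kb x [C3H5O3-]) = sqrt(7.14e-11 x 0.1040) = 2.72e-6 M.
pOH = 5.56, so pH = 14.00 - 5.56 = 8.44.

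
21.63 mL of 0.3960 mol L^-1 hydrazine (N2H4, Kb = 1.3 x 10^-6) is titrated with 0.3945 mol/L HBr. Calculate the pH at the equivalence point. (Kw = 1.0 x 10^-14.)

n(N2H4) = 0.3960 x 0.02163 = 0.008565 mol; V(HBr) at equivalence = 0.008565/0.3945 = 0.02171 L.
At equivalence the base is fully converted to N2H5+; total volume = 0.04334 L, so [N2H5+] = 0.008565/0.04334 = 0.1976 M.
Ka(N2H5+) = Kw/Kb = 1.0e-14 / 1.3 x 10^-6 = 7.69e-9.
[H^+] = sqrt(Ka x [N2H5+]) = sqrt(7.69e-9 x 0.1976) = 3.90e-5 M.
pH = -log(3.90e-5) = 4.41.

4.41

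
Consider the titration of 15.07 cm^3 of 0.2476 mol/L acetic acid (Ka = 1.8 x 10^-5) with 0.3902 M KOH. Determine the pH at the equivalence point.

8.96

n(CH3COOH) = 0.2476 x 0.01507 = 0.003731 mol; V(KOH) at equivalence = 0.003731/0.3902 = 0.009563 L.
At equivalence all the acid is converted to CH3COO-; total volume = 0.01507 + 0.009563 = 0.02463 L, so [CH3COO-] = 0.003731/0.02463 = 0.1515 M.
Kb = Kw/Ka = 1.0e-14 / 1.8 x 10^-5 = 5.56e-10.
[OH^-] = sqrt(Kb x [CH3COO-]) = sqrt(5.56e-10 x 0.1515) = 9.17e-6 M.
pOH = 5.04, so pH = 14.00 - 5.04 = 8.96.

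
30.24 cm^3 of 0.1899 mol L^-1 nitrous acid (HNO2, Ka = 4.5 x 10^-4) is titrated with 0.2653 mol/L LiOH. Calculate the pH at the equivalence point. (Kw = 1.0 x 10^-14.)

8.20

n(HNO2) = 0.1899 x 0.03024 = 0.005743 mol; V(LiOH) at equivalence = 0.005743/0.2653 = 0.02165 L.
At equivalence all the acid is converted to NO2-; total volume = 0.03024 + 0.02165 = 0.05189 L, so [NO2-] = 0.005743/0.05189 = 0.1107 M.
Kb = Kw/Ka = 1.0e-14 / 4.5 x 10^-4 = 2.22e-11.
[OH^-] = sqrt(Kb x [NO2-]) = sqrt(2.22e-11 x 0.1107) = 1.57e-6 M.
pOH = 5.80, so pH = 14.00 - 5.80 = 8.20.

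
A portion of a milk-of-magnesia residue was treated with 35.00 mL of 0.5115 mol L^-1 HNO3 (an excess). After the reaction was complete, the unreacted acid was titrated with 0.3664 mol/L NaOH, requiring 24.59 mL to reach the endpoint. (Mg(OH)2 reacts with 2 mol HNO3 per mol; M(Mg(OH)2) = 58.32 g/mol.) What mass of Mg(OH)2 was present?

Total n(HNO3) added = 0.5115 x 0.03500 = 0.01790 mol.
n(NaOH) used = 0.3664 x 0.02459 = 0.009010 mol, which equals the excess n(HNO3).
So n(HNO3) consumed by the sample = 0.01790 - 0.009010 = 0.008893 mol.
n(Mg(OH)2) = 0.008893 / 2 = 0.004446 mol.
mass = 0.004446 mol x 58.32 g/mol = 0.259 g.

0.259 g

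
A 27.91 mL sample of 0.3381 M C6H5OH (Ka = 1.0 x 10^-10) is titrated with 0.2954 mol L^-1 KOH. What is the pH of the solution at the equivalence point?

n(C6H5OH) = 0.3381 x 0.02791 = 0.009436 mol; V(KOH) at equivalence = 0.009436/0.2954 = 0.03194 L.
At equivalence all the acid is converted to C6H5O-; total volume = 0.02791 + 0.03194 = 0.05985 L, so [C6H5O-] = 0.009436/0.05985 = 0.1577 M.
Kb = Kw/Ka = 1.0e-14 / 1.0 x 10^-10 = 0.000100.
[OH^-] = sqrt(Kb x [C6H5O-]) = sqrt(0.000100 x 0.1577) = 0.00397 M.
pOH = 2.40, so pH = 14.00 - 2.40 = 11.60.

11.60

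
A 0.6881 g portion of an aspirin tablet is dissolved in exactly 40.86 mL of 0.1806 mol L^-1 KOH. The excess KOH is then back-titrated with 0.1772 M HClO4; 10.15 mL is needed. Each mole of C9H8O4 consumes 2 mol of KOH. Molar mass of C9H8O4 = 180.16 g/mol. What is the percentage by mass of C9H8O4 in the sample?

73.1%

Total n(KOH) added = 0.1806 x 0.04086 = 0.007379 mol.
n(HClO4) used = 0.1772 x 0.01015 = 0.001799 mol, which equals the excess n(KOH).
So n(KOH) consumed by the sample = 0.007379 - 0.001799 = 0.005581 mol.
n(C9H8O4) = 0.005581 / 2 = 0.002790 mol.
mass C9H8O4 = 0.002790 x 180.16 = 0.5027 g, so %C9H8O4 = 0.5027/0.6881 x 100 = 73.1%.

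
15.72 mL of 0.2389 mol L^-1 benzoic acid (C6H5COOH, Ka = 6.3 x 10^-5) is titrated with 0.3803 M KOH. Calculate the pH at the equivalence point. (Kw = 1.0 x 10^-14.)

n(C6H5COOH) = 0.2389 x 0.01572 = 0.003756 mol; V(KOH) at equivalence = 0.003756/0.3803 = 0.009875 L.
At equivalence all the acid is converted to C6H5COO-; total volume = 0.01572 + 0.009875 = 0.02560 L, so [C6H5COO-] = 0.003756/0.02560 = 0.1467 M.
Kb = Kw/Ka = 1.0e-14 / 6.3 x 10^-5 = 1.59e-10.
[OH^-] = sqrt(Kb x [C6H5COO-]) = sqrt(1.59e-10 x 0.1467) = 4.83e-6 M.
pOH = 5.32, so pH = 14.00 - 5.32 = 8.68.

8.68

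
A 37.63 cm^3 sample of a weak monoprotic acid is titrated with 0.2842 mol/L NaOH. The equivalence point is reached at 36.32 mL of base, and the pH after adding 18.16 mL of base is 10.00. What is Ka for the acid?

1.0 x 10^-10

18.16 mL is half of the equivalence volume, so this is the half-equivalence point where [HA] = [A^-].
At half-equivalence pH = pKa, so pKa = 10.00.
Ka = 10^(-10.00) = 1.0 x 10^-10.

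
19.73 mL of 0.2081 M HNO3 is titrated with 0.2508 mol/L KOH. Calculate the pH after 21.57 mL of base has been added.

12.50

n(acid) = 0.2081 x 0.01973 = 0.004106 mol; n(KOH) added = 0.2508 x 0.02157 = 0.005410 mol.
Base is in excess by 0.005410 - 0.004106 = 0.001304 mol in a total volume of 0.04130 L.
[OH^-] = 0.001304/0.04130 = 0.03157 M, so pOH = 1.50 and pH = 14.00 - 1.50 = 12.50.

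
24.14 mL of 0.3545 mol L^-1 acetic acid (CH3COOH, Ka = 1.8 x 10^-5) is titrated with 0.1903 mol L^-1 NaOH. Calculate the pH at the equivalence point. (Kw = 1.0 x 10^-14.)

8.92

n(CH3COOH) = 0.3545 x 0.02414 = 0.008558 mol; V(NaOH) at equivalence = 0.008558/0.1903 = 0.04497 L.
At equivalence all the acid is converted to CH3COO-; total volume = 0.02414 + 0.04497 = 0.06911 L, so [CH3COO-] = 0.008558/0.06911 = 0.1238 M.
Kb = Kw/Ka = 1.0e-14 / 1.8 x 10^-5 = 5.56e-10.
[OH^-] = sqrt(Kb x [CH3COO-]) = sqrt(5.56e-10 x 0.1238) = 8.29e-6 M.
pOH = 5.08, so pH = 14.00 - 5.08 = 8.92.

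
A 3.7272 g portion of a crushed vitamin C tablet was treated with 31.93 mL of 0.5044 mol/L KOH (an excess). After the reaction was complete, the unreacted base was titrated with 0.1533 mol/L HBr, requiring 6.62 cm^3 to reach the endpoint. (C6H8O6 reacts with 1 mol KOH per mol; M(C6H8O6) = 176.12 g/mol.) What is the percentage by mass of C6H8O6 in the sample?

71.3%

Total n(KOH) added = 0.5044 x 0.03193 = 0.01611 mol.
n(HBr) used = 0.1533 x 0.006620 = 0.001015 mol, which equals the excess n(KOH).
So n(KOH) consumed by the sample = 0.01611 - 0.001015 = 0.01509 mol.
n(C6H8O6) = 0.01509 / 1 = 0.01509 mol.
mass C6H8O6 = 0.01509 x 176.12 = 2.658 g, so %C6H8O6 = 2.658/3.7272 x 100 = 71.3%.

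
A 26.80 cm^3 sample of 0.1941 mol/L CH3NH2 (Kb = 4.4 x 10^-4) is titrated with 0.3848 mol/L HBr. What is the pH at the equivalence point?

n(CH3NH2) = 0.1941 x 0.02680 = 0.005202 mol; V(HBr) at equivalence = 0.005202/0.3848 = 0.01352 L.
At equivalence the base is fully converted to CH3NH3+; total volume = 0.04032 L, so [CH3NH3+] = 0.005202/0.04032 = 0.1290 M.
Ka(CH3NH3+) = Kw/Kb = 1.0e-14 / 4.4 x 10^-4 = 2.27e-11.
[H^+] = sqrt(Ka x [CH3NH3+]) = sqrt(2.27e-11 x 0.1290) = 1.71e-6 M.
pH = -log(1.71e-6) = 5.77.

5.77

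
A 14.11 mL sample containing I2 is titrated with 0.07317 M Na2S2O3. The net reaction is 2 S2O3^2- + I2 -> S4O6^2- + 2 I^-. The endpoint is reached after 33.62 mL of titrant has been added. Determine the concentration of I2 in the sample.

0.0872 M

n(Na2S2O3) = 0.07317 x 0.03362 = 0.002460 mol.
From the balanced equation, 2 mol Na2S2O3 reacts with 1 mol I2, so n(I2) = 0.002460 x 1/2 = 0.001230 mol.
[I2] = 0.001230 / 0.01411 L = 0.0872 M.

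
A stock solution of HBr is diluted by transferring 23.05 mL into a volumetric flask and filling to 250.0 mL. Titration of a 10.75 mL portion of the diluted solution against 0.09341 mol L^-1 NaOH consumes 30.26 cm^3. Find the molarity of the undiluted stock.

2.85 M

n(NaOH) = 0.09341 x 0.03026 = 0.002827 mol.
n(HBr) in the aliquot = 0.002827 mol.
[diluted HBr] = 0.002827 / 0.01075 = 0.2629 M.
Dilution factor = 250.0/23.05 = 10.85, so [stock] = 0.2629 x 10.85 = 2.85 M.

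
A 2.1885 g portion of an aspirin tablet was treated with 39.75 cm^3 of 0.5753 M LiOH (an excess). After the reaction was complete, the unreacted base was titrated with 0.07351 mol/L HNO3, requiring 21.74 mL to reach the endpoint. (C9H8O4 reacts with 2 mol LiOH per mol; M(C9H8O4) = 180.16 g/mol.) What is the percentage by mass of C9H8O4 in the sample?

87.5%

Total n(LiOH) added = 0.5753 x 0.03975 = 0.02287 mol.
n(HNO3) used = 0.07351 x 0.02174 = 0.001598 mol, which equals the excess n(LiOH).
So n(LiOH) consumed by the sample = 0.02287 - 0.001598 = 0.02127 mol.
n(C9H8O4) = 0.02127 / 2 = 0.01064 mol.
mass C9H8O4 = 0.01064 x 180.16 = 1.916 g, so %C9H8O4 = 1.916/2.1885 x 100 = 87.5%.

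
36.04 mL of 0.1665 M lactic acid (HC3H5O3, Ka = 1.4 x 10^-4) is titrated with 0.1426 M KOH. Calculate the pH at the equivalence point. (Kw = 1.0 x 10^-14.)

n(HC3H5O3) = 0.1665 x 0.03604 = 0.006001 mol; V(KOH) at equivalence = 0.006001/0.1426 = 0.04208 L.
At equivalence all the acid is converted to C3H5O3-; total volume = 0.03604 + 0.04208 = 0.07812 L, so [C3H5O3-] = 0.006001/0.07812 = 0.07681 M.
Kb = Kw/Ka = 1.0e-14 / 1.4 x 10^-4 = 7.14e-11.
[OH^-] = sqrt(Kb x [C3H5O3-]) = sqrt(7.14e-11 x 0.07681) = 2.34e-6 M.
pOH = 5.63, so pH = 14.00 - 5.63 = 8.37.

8.37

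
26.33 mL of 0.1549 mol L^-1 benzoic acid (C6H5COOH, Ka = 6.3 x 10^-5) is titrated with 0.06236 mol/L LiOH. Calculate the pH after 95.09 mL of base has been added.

n(acid) = 0.1549 x 0.02633 = 0.004079 mol; n(LiOH) added = 0.06236 x 0.09509 = 0.005930 mol.
Base is in excess by 0.005930 - 0.004079 = 0.001851 mol in a total volume of 0.1214 L.
[OH^-] = 0.001851/0.1214 = 0.01525 M, so pOH = 1.82 and pH = 14.00 - 1.82 = 12.18.

12.18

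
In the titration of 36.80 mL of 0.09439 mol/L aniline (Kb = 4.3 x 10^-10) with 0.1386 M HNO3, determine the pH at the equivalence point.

n(C6H5NH2) = 0.09439 x 0.03680 = 0.003474 mol; V(HNO3) at equivalence = 0.003474/0.1386 = 0.02506 L.
At equivalence the base is fully converted to C6H5NH3+; total volume = 0.06186 L, so [C6H5NH3+] = 0.003474/0.06186 = 0.05615 M.
Ka(C6H5NH3+) = Kw/Kb = 1.0e-14 / 4.3 x 10^-10 = 2.33e-5.
[H^+] = sqrt(Ka x [C6H5NH3+]) = sqrt(2.33e-5 x 0.05615) = 0.00114 M.
pH = -log(0.00114) = 2.94.

2.94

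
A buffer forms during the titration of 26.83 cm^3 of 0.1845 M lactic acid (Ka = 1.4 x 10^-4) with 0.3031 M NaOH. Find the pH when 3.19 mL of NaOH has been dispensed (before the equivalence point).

3.24

Initial n(HC3H5O3) = 0.1845 x 0.02683 = 0.004950 mol.
n(NaOH) added = 0.3031 x 0.003190 = 0.0009669 mol, converting that many moles of HC3H5O3 to C3H5O3-.
Remaining n(HC3H5O3) = 0.003983 mol; n(C3H5O3-) = 0.0009669 mol.
By Henderson-Hasselbalch, pH = pKa + log([A^-]/[HA]) = 3.85 + log(0.0009669/0.003983) = 3.85 + (-0.61) = 3.24.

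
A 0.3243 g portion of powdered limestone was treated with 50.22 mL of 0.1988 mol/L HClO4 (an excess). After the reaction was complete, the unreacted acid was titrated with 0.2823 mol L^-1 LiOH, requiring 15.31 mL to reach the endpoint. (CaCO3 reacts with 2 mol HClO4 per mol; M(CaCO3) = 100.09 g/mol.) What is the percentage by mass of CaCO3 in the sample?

Total n(HClO4) added = 0.1988 x 0.05022 = 0.009984 mol.
n(LiOH) used = 0.2823 x 0.01531 = 0.004322 mol, which equals the excess n(HClO4).
So n(HClO4) consumed by the sample = 0.009984 - 0.004322 = 0.005662 mol.
n(CaCO3) = 0.005662 / 2 = 0.002831 mol.
mass CaCO3 = 0.002831 x 100.09 = 0.2833 g, so %CaCO3 = 0.2833/0.3243 x 100 = 87.4%.

87.4%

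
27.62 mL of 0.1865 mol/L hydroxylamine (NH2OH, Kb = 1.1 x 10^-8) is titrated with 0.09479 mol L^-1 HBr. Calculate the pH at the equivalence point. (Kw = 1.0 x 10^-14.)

n(NH2OH) = 0.1865 x 0.02762 = 0.005151 mol; V(HBr) at equivalence = 0.005151/0.09479 = 0.05434 L.
At equivalence the base is fully converted to NH3OH+; total volume = 0.08196 L, so [NH3OH+] = 0.005151/0.08196 = 0.06285 M.
Ka(NH3OH+) = Kw/Kb = 1.0e-14 / 1.1 x 10^-8 = 9.09e-7.
[H^+] = sqrt(Ka x [NH3OH+]) = sqrt(9.09e-7 x 0.06285) = 0.000239 M.
pH = -log(0.000239) = 3.62.

3.62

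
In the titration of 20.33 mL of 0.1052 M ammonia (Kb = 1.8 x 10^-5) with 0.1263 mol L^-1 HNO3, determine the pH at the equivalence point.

5.25

n(NH3) = 0.1052 x 0.02033 = 0.002139 mol; V(HNO3) at equivalence = 0.002139/0.1263 = 0.01693 L.
At equivalence the base is fully converted to NH4+; total volume = 0.03726 L, so [NH4+] = 0.002139/0.03726 = 0.05739 M.
Ka(NH4+) = Kw/Kb = 1.0e-14 / 1.8 x 10^-5 = 5.56e-10.
[H^+] = sqrt(Ka x [NH4+]) = sqrt(5.56e-10 x 0.05739) = 5.65e-6 M.
pH = -log(5.65e-6) = 5.25.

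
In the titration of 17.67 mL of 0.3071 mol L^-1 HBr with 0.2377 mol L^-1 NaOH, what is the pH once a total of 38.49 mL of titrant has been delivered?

12.82

n(acid) = 0.3071 x 0.01767 = 0.005426 mol; n(NaOH) added = 0.2377 x 0.03849 = 0.009149 mol.
Base is in excess by 0.009149 - 0.005426 = 0.003723 mol in a total volume of 0.05616 L.
[OH^-] = 0.003723/0.05616 = 0.06629 M, so pOH = 1.18 and pH = 14.00 - 1.18 = 12.82.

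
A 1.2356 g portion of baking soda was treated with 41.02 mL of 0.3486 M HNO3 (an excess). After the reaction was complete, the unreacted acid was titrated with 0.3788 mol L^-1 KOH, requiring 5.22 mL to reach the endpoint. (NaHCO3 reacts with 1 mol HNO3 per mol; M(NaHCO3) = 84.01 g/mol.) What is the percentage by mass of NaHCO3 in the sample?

83.8%

Total n(HNO3) added = 0.3486 x 0.04102 = 0.01430 mol.
n(KOH) used = 0.3788 x 0.005220 = 0.001977 mol, which equals the excess n(HNO3).
So n(HNO3) consumed by the sample = 0.01430 - 0.001977 = 0.01232 mol.
n(NaHCO3) = 0.01232 / 1 = 0.01232 mol.
mass NaHCO3 = 0.01232 x 84.01 = 1.035 g, so %NaHCO3 = 1.035/1.2356 x 100 = 83.8%.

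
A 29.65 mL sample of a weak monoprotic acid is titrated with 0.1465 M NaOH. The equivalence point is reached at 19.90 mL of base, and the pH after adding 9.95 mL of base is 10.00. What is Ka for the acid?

9.95 mL is half of the equivalence volume, so this is the half-equivalence point where [HA] = [A^-].
At half-equivalence pH = pKa, so pKa = 10.00.
Ka = 10^(-10.00) = 1.0 x 10^-10.

1.0 x 10^-10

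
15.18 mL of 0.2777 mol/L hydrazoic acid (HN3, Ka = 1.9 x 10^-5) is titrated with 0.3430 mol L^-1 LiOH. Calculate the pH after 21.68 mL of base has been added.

12.94

n(acid) = 0.2777 x 0.01518 = 0.004215 mol; n(LiOH) added = 0.3430 x 0.02168 = 0.007436 mol.
Base is in excess by 0.007436 - 0.004215 = 0.003221 mol in a total volume of 0.03686 L.
[OH^-] = 0.003221/0.03686 = 0.08738 M, so pOH = 1.06 and pH = 14.00 - 1.06 = 12.94.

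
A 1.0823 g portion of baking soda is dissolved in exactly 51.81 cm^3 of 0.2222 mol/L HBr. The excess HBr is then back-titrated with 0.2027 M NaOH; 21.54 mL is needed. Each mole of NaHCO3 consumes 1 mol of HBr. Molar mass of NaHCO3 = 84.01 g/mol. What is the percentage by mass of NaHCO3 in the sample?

Total n(HBr) added = 0.2222 x 0.05181 = 0.01151 mol.
n(NaOH) used = 0.2027 x 0.02154 = 0.004366 mol, which equals the excess n(HBr).
So n(HBr) consumed by the sample = 0.01151 - 0.004366 = 0.007146 mol.
n(NaHCO3) = 0.007146 / 1 = 0.007146 mol.
mass NaHCO3 = 0.007146 x 84.01 = 0.6003 g, so %NaHCO3 = 0.6003/1.0823 x 100 = 55.5%.

55.5%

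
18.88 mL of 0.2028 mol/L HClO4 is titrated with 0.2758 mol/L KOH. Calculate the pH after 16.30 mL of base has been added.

12.28

n(acid) = 0.2028 x 0.01888 = 0.003829 mol; n(KOH) added = 0.2758 x 0.01630 = 0.004496 mol.
Base is in excess by 0.004496 - 0.003829 = 0.0006667 mol in a total volume of 0.03518 L.
[OH^-] = 0.0006667/0.03518 = 0.01895 M, so pOH = 1.72 and pH = 14.00 - 1.72 = 12.28.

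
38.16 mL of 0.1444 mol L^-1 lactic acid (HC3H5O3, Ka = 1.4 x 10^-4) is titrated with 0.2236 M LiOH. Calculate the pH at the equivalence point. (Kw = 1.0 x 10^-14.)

8.40

n(HC3H5O3) = 0.1444 x 0.03816 = 0.005510 mol; V(LiOH) at equivalence = 0.005510/0.2236 = 0.02464 L.
At equivalence all the acid is converted to C3H5O3-; total volume = 0.03816 + 0.02464 = 0.06280 L, so [C3H5O3-] = 0.005510/0.06280 = 0.08774 M.
Kb = Kw/Ka = 1.0e-14 / 1.4 x 10^-4 = 7.14e-11.
[OH^-] = sqrt(Kb x [C3H5O3-]) = sqrt(7.14e-11 x 0.08774) = 2.50e-6 M.
pOH = 5.60, so pH = 14.00 - 5.60 = 8.40.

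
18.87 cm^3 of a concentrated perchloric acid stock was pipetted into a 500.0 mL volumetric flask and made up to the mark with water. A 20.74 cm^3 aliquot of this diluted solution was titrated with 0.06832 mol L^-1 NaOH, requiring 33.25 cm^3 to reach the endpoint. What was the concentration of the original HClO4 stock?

2.90 M

n(NaOH) = 0.06832 x 0.03325 = 0.002272 mol.
n(HClO4) in the aliquot = 0.002272 mol.
[diluted HClO4] = 0.002272 / 0.02074 = 0.1095 M.
Dilution factor = 500.0/18.87 = 26.50, so [stock] = 0.1095 x 26.50 = 2.90 M.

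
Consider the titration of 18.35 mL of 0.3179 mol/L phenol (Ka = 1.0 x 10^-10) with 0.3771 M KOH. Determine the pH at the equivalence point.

11.62

n(C6H5OH) = 0.3179 x 0.01835 = 0.005833 mol; V(KOH) at equivalence = 0.005833/0.3771 = 0.01547 L.
At equivalence all the acid is converted to C6H5O-; total volume = 0.01835 + 0.01547 = 0.03382 L, so [C6H5O-] = 0.005833/0.03382 = 0.1725 M.
Kb = Kw/Ka = 1.0e-14 / 1.0 x 10^-10 = 0.000100.
[OH^-] = sqrt(Kb x [C6H5O-]) = sqrt(0.000100 x 0.1725) = 0.00415 M.
pOH = 2.38, so pH = 14.00 - 2.38 = 11.62.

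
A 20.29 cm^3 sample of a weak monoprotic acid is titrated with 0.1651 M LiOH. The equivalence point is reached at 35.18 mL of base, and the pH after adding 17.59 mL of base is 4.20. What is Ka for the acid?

17.59 mL is half of the equivalence volume, so this is the half-equivalence point where [HA] = [A^-].
At half-equivalence pH = pKa, so pKa = 4.20.
Ka = 10^(-4.20) = 6.3 x 10^-5.

6.3 x 10^-5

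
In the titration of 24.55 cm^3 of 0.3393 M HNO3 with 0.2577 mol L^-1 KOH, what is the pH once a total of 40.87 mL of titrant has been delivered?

n(acid) = 0.3393 x 0.02455 = 0.008330 mol; n(KOH) added = 0.2577 x 0.04087 = 0.01053 mol.
Base is in excess by 0.01053 - 0.008330 = 0.002202 mol in a total volume of 0.06542 L.
[OH^-] = 0.002202/0.06542 = 0.03367 M, so pOH = 1.47 and pH = 14.00 - 1.47 = 12.53.

12.53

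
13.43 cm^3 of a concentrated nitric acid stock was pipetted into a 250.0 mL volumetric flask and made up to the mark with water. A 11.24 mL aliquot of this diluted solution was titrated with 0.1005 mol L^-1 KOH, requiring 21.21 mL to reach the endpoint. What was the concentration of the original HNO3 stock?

3.53 M

n(KOH) = 0.1005 x 0.02121 = 0.002132 mol.
n(HNO3) in the aliquot = 0.002132 mol.
[diluted HNO3] = 0.002132 / 0.01124 = 0.1896 M.
Dilution factor = 250.0/13.43 = 18.62, so [stock] = 0.1896 x 18.62 = 3.53 M.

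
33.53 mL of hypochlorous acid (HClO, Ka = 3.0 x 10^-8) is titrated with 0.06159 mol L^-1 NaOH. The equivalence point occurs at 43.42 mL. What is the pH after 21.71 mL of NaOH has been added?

7.52

21.71 mL is exactly half the equivalence volume (43.42/2), i.e. the half-equivalence point.
There, n(HA) = n(A^-), so pH = pKa = -log(3.0 x 10^-8) = 7.52.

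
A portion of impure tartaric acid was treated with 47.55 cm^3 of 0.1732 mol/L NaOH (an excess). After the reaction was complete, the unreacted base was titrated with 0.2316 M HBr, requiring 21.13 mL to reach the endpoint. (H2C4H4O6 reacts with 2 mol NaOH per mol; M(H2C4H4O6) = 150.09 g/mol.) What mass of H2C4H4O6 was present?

Total n(NaOH) added = 0.1732 x 0.04755 = 0.008236 mol.
n(HBr) used = 0.2316 x 0.02113 = 0.004894 mol, which equals the excess n(NaOH).
So n(NaOH) consumed by the sample = 0.008236 - 0.004894 = 0.003342 mol.
n(H2C4H4O6) = 0.003342 / 2 = 0.001671 mol.
mass = 0.001671 mol x 150.09 g/mol = 0.251 g.

0.251 g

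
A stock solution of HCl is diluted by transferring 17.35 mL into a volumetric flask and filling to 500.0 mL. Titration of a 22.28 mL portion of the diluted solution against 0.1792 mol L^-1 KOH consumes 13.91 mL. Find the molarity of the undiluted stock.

3.22 M

n(KOH) = 0.1792 x 0.01391 = 0.002493 mol.
n(HCl) in the aliquot = 0.002493 mol.
[diluted HCl] = 0.002493 / 0.02228 = 0.1119 M.
Dilution factor = 500.0/17.35 = 28.82, so [stock] = 0.1119 x 28.82 = 3.22 M.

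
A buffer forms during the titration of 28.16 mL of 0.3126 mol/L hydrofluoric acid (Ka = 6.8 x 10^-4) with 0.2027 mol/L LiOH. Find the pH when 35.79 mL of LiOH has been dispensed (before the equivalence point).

3.84

Initial n(HF) = 0.3126 x 0.02816 = 0.008803 mol.
n(LiOH) added = 0.2027 x 0.03579 = 0.007255 mol, converting that many moles of HF to F-.
Remaining n(HF) = 0.001548 mol; n(F-) = 0.007255 mol.
By Henderson-Hasselbalch, pH = pKa + log([A^-]/[HA]) = 3.17 + log(0.007255/0.001548) = 3.17 + (+0.67) = 3.84.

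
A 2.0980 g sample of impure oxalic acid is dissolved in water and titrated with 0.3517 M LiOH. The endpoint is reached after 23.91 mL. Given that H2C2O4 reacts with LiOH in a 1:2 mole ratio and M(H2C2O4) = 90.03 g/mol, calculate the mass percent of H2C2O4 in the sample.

18.0%

n(LiOH) = 0.3517 x 0.02391 = 0.008409 mol.
n(H2C2O4) = 0.008409 / 2 = 0.004205 mol.
mass of H2C2O4 = 0.004205 x 90.03 = 0.3785 g.
% purity = 0.3785 / 2.0980 x 100 = 18.0%.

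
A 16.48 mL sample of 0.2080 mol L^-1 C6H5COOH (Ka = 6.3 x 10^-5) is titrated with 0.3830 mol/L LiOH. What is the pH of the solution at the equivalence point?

n(C6H5COOH) = 0.2080 x 0.01648 = 0.003428 mol; V(LiOH) at equivalence = 0.003428/0.3830 = 0.008950 L.
At equivalence all the acid is converted to C6H5COO-; total volume = 0.01648 + 0.008950 = 0.02543 L, so [C6H5COO-] = 0.003428/0.02543 = 0.1348 M.
Kb = Kw/Ka = 1.0e-14 / 6.3 x 10^-5 = 1.59e-10.
[OH^-] = sqrt(Kb x [C6H5COO-]) = sqrt(1.59e-10 x 0.1348) = 4.63e-6 M.
pOH = 5.33, so pH = 14.00 - 5.33 = 8.67.

8.67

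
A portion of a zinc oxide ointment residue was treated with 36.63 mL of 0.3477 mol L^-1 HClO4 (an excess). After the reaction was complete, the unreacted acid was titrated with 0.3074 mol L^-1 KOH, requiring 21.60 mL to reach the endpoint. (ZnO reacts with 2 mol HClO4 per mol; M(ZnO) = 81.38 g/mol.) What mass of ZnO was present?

Total n(HClO4) added = 0.3477 x 0.03663 = 0.01274 mol.
n(KOH) used = 0.3074 x 0.02160 = 0.006640 mol, which equals the excess n(HClO4).
So n(HClO4) consumed by the sample = 0.01274 - 0.006640 = 0.006096 mol.
n(ZnO) = 0.006096 / 2 = 0.003048 mol.
mass = 0.003048 mol x 81.38 g/mol = 0.248 g.

0.248 g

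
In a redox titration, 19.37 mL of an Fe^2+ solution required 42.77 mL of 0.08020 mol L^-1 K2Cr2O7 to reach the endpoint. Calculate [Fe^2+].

n(K2Cr2O7) = 0.08020 x 0.04277 = 0.003430 mol.
From the balanced equation, 1 mol K2Cr2O7 reacts with 6 mol Fe^2+, so n(Fe^2+) = 0.003430 x 6/1 = 0.02058 mol.
[Fe^2+] = 0.02058 / 0.01937 L = 1.06 M.

1.06 M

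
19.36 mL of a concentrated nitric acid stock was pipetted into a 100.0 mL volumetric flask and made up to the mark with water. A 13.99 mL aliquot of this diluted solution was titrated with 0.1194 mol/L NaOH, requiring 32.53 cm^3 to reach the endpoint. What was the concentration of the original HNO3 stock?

n(NaOH) = 0.1194 x 0.03253 = 0.003884 mol.
n(HNO3) in the aliquot = 0.003884 mol.
[diluted HNO3] = 0.003884 / 0.01399 = 0.2776 M.
Dilution factor = 100.0/19.36 = 5.165, so [stock] = 0.2776 x 5.165 = 1.43 M.

1.43 M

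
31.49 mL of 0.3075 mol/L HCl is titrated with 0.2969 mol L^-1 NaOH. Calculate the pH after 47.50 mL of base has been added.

12.75

n(acid) = 0.3075 x 0.03149 = 0.009683 mol; n(NaOH) added = 0.2969 x 0.04750 = 0.01410 mol.
Base is in excess by 0.01410 - 0.009683 = 0.004420 mol in a total volume of 0.07899 L.
[OH^-] = 0.004420/0.07899 = 0.05595 M, so pOH = 1.25 and pH = 14.00 - 1.25 = 12.75.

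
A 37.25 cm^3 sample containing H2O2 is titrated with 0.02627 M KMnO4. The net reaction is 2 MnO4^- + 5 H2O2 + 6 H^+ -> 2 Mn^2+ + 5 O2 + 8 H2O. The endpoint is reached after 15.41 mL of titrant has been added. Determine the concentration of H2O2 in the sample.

0.0272 M

n(KMnO4) = 0.02627 x 0.01541 = 0.0004048 mol.
From the balanced equation, 2 mol KMnO4 reacts with 5 mol H2O2, so n(H2O2) = 0.0004048 x 5/2 = 0.001012 mol.
[H2O2] = 0.001012 / 0.03725 L = 0.0272 M.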